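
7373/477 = 15 + 218/477 = 15.46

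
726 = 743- 17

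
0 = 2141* 0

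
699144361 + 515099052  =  1214243413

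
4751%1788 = 1175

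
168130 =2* 84065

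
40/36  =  10/9= 1.11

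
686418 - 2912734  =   - 2226316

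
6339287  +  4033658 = 10372945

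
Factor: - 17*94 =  - 1598 = - 2^1*17^1 *47^1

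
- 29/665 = - 29/665=- 0.04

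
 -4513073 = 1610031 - 6123104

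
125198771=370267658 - 245068887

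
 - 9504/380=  - 26 + 94/95 = -  25.01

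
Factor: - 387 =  - 3^2 *43^1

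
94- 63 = 31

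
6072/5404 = 1518/1351 = 1.12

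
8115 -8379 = - 264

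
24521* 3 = 73563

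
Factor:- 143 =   -  11^1*13^1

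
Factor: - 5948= -2^2*1487^1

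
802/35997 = 802/35997 = 0.02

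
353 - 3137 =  - 2784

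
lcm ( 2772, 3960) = 27720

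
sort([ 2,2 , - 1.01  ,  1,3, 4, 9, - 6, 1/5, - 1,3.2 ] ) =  [  -  6 , - 1.01 ,- 1, 1/5,1,2,2 , 3,3.2, 4,9 ] 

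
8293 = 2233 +6060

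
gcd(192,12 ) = 12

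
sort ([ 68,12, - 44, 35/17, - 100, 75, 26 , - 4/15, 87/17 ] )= [ - 100,- 44, - 4/15, 35/17, 87/17,12, 26, 68, 75]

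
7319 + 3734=11053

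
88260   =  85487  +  2773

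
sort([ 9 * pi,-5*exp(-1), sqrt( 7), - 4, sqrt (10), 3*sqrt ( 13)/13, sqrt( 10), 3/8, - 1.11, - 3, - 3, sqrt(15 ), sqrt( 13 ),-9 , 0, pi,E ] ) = [-9,- 4,-3, - 3, - 5 * exp(- 1),-1.11,0,3/8,3 * sqrt( 13)/13, sqrt( 7), E, pi , sqrt(10),sqrt( 10),sqrt( 13), sqrt( 15),9*pi]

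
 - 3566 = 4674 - 8240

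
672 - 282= 390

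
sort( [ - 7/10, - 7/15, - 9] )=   [ - 9, - 7/10, - 7/15 ] 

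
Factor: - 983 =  - 983^1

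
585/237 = 195/79=2.47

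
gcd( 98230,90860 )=110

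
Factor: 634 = 2^1*317^1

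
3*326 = 978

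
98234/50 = 1964 + 17/25 = 1964.68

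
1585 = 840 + 745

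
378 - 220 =158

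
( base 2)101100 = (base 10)44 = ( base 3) 1122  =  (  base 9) 48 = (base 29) 1f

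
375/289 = 1 + 86/289 = 1.30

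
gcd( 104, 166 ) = 2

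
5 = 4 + 1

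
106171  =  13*8167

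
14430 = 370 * 39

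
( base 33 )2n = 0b1011001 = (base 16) 59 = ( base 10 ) 89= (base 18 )4h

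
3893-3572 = 321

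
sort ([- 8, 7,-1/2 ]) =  [ - 8, - 1/2,7]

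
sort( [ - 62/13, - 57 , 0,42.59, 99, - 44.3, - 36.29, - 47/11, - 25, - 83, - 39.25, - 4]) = [  -  83, - 57, - 44.3, - 39.25, - 36.29 ,-25, - 62/13, - 47/11, - 4, 0 , 42.59,99]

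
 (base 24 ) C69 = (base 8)15631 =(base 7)26412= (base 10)7065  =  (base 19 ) 10AG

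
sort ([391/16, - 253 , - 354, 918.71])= [ - 354, - 253 , 391/16, 918.71] 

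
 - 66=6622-6688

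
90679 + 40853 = 131532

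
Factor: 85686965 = 5^1*7^1*13^1 * 188323^1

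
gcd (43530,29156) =2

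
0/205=0 = 0.00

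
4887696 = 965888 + 3921808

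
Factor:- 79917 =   -  3^1* 17^1 * 1567^1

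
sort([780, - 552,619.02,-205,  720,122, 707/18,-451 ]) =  [ - 552 , - 451, - 205,707/18 , 122, 619.02 , 720, 780] 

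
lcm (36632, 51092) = 1941496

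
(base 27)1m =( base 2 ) 110001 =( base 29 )1k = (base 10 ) 49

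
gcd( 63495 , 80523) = 9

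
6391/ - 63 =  - 102 + 5/9  =  - 101.44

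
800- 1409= -609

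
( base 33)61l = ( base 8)14674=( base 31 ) 6QG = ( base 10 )6588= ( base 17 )15d9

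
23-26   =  -3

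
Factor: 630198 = 2^1*3^2* 157^1* 223^1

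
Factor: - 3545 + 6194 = 3^1  *883^1=2649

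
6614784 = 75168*88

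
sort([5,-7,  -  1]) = [-7, -1,5 ]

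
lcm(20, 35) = 140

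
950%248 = 206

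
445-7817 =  - 7372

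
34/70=17/35= 0.49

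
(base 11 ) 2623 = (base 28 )49P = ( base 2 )110101010101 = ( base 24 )5m5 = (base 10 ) 3413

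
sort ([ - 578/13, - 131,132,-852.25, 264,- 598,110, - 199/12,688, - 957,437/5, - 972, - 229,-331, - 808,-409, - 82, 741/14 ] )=[ - 972, - 957,  -  852.25,  -  808, - 598, - 409, - 331,  -  229,-131, - 82, - 578/13, - 199/12,741/14,437/5,110,132,264,688]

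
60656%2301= 830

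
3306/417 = 7+129/139=7.93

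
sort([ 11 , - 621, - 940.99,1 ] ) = [ - 940.99, - 621,1, 11] 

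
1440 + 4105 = 5545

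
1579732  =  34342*46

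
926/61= 926/61=15.18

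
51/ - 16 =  - 4 + 13/16 = -  3.19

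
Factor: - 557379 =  - 3^2*17^1*3643^1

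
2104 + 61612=63716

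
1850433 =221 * 8373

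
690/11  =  690/11 = 62.73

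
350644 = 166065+184579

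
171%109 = 62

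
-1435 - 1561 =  - 2996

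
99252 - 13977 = 85275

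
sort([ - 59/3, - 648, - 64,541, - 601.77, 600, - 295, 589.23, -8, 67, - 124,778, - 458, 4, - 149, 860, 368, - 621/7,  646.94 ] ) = [ - 648,-601.77 , - 458, - 295 , - 149, - 124, - 621/7, - 64, - 59/3 , - 8 , 4, 67,368, 541, 589.23,600,646.94, 778, 860 ] 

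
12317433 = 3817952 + 8499481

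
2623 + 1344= 3967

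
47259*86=4064274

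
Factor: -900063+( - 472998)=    - 1373061 = -  3^1 * 457687^1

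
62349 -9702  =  52647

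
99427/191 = 99427/191 = 520.56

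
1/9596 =1/9596= 0.00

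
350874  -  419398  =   - 68524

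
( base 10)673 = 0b1010100001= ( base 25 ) 11n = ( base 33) kd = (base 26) pn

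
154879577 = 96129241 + 58750336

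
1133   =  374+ 759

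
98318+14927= 113245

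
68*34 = 2312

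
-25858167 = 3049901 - 28908068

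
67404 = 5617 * 12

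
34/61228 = 17/30614 = 0.00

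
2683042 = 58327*46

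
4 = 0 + 4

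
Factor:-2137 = -2137^1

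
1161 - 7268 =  - 6107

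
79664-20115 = 59549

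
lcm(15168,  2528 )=15168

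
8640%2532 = 1044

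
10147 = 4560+5587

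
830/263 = 3 + 41/263 = 3.16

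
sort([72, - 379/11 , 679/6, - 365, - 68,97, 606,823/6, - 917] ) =[ - 917, - 365, - 68, - 379/11,72,97,679/6, 823/6 , 606]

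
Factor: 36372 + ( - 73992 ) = -37620 = - 2^2 * 3^2*5^1*11^1*19^1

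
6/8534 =3/4267 = 0.00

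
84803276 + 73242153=158045429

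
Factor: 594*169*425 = 2^1*3^3*5^2*11^1 *13^2*17^1 = 42664050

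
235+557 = 792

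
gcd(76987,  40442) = 1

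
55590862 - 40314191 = 15276671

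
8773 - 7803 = 970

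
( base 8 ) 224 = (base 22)6G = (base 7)301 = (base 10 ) 148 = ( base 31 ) 4O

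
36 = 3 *12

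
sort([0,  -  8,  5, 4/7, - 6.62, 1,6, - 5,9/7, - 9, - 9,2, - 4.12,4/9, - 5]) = [ - 9,-9,  -  8,- 6.62, - 5, - 5, - 4.12 , 0, 4/9, 4/7,1,  9/7, 2 , 5, 6]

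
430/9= 47 + 7/9=47.78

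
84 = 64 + 20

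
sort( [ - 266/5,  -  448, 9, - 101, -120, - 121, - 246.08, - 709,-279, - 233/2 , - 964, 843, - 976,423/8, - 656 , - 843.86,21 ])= [ - 976, - 964, - 843.86, - 709, - 656, - 448,-279, - 246.08, - 121,-120,- 233/2, - 101, - 266/5, 9,21, 423/8,843 ]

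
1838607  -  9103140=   -7264533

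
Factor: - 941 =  - 941^1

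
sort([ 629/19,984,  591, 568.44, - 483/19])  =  [ - 483/19, 629/19,  568.44,591,984]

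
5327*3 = 15981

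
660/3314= 330/1657 = 0.20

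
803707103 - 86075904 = 717631199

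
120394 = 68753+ 51641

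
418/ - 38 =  - 11 + 0/1 = -11.00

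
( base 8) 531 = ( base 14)1a9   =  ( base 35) 9U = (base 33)af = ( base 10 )345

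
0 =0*70045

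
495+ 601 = 1096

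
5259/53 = 99  +  12/53  =  99.23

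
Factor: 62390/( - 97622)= -85/133   =  - 5^1*  7^( - 1) * 17^1*19^(- 1 )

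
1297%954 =343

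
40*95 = 3800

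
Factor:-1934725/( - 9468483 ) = 3^( - 1)*5^2*13^1*5953^1*3156161^( - 1)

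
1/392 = 1/392= 0.00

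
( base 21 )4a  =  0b1011110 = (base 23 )42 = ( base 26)3G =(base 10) 94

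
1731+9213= 10944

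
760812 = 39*19508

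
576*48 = 27648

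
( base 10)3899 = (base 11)2A25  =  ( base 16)F3B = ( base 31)41o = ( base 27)59b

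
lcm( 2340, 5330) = 95940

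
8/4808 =1/601=0.00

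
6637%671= 598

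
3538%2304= 1234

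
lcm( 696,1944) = 56376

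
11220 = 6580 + 4640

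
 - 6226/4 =  -  3113/2 = - 1556.50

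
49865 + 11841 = 61706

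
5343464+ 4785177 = 10128641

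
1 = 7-6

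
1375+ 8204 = 9579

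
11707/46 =509/2=254.50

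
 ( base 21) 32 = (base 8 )101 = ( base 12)55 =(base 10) 65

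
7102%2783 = 1536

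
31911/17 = 31911/17 = 1877.12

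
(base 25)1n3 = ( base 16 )4b3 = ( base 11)9A4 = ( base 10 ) 1203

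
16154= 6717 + 9437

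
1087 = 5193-4106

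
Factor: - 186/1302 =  - 1/7 = - 7^( - 1)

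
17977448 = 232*77489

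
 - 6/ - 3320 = 3/1660 = 0.00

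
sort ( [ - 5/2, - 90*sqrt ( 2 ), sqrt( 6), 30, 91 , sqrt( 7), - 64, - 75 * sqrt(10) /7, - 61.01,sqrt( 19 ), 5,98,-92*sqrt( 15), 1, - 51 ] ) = [ - 92*sqrt (15 ),- 90*sqrt(2), - 64, - 61.01  ,  -  51, - 75 * sqrt( 10)/7, - 5/2,1, sqrt(6 ), sqrt (7), sqrt(19), 5,30, 91,98 ] 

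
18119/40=18119/40 = 452.98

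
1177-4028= - 2851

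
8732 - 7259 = 1473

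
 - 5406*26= - 140556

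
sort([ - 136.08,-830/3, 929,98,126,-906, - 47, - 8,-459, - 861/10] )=[ - 906, - 459, - 830/3,- 136.08, - 861/10,-47, -8, 98, 126, 929 ]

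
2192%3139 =2192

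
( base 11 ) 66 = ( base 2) 1001000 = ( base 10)72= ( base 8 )110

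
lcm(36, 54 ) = 108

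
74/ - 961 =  - 1  +  887/961 = - 0.08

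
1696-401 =1295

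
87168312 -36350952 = 50817360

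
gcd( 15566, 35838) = 362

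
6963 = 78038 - 71075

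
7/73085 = 7/73085 =0.00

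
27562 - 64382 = -36820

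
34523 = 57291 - 22768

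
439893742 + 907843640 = 1347737382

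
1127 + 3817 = 4944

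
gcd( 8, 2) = 2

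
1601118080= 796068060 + 805050020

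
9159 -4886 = 4273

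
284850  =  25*11394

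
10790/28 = 5395/14 = 385.36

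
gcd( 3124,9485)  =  1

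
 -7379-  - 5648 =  - 1731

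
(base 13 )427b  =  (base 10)9228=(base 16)240C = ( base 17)1EFE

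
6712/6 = 3356/3 = 1118.67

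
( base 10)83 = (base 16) 53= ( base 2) 1010011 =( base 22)3H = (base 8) 123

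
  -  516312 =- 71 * 7272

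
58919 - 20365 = 38554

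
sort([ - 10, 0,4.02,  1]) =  [ - 10,0, 1,4.02] 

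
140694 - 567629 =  - 426935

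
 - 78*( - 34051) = 2655978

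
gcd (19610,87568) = 2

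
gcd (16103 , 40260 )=1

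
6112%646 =298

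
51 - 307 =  - 256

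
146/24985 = 146/24985 = 0.01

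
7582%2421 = 319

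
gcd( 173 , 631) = 1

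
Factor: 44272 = 2^4*2767^1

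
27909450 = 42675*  654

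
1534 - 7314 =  - 5780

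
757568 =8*94696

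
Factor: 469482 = 2^1*3^1*13^2 * 463^1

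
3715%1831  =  53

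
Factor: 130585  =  5^1*7^2*13^1*41^1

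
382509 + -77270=305239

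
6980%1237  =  795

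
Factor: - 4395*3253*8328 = - 2^3 * 3^2*5^1*293^1*347^1*3253^1 = -  119064874680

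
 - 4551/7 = -4551/7 = -  650.14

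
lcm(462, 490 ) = 16170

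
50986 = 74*689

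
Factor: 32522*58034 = 2^2*7^1 * 23^1*101^1*29017^1 = 1887381748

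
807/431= 807/431 = 1.87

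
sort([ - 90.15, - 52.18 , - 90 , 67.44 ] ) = [ - 90.15, - 90, - 52.18,  67.44 ] 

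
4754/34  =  2377/17= 139.82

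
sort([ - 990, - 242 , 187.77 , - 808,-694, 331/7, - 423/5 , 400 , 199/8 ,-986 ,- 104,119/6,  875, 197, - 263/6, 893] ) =[-990,-986, -808,-694  ,-242,  -  104,-423/5 ,-263/6,  119/6, 199/8,331/7,  187.77, 197  ,  400,875,893]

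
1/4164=1/4164 = 0.00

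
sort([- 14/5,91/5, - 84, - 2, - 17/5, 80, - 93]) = [ - 93,- 84,-17/5, - 14/5, -2,91/5  ,  80]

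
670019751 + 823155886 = 1493175637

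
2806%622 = 318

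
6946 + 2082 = 9028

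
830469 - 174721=655748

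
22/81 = 22/81 = 0.27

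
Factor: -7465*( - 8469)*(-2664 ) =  - 168420970440 = - 2^3* 3^4*5^1*37^1*941^1*1493^1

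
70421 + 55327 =125748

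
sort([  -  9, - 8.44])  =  [ - 9, - 8.44]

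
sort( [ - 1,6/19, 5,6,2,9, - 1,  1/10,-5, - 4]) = [ - 5, -4,-1, - 1,1/10, 6/19,2, 5,6,9]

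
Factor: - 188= - 2^2 * 47^1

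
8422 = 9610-1188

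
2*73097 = 146194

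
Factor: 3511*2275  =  5^2*7^1*13^1*3511^1 =7987525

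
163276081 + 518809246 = 682085327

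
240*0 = 0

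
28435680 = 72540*392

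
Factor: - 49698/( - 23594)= 3^2*11^1*47^( - 1 ) =99/47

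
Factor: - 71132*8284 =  - 2^4*19^1*109^1* 17783^1   =  -589257488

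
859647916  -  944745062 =  -  85097146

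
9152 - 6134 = 3018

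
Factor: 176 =2^4*11^1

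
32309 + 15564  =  47873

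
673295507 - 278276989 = 395018518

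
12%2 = 0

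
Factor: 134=2^1 * 67^1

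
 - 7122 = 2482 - 9604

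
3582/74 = 1791/37 = 48.41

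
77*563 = 43351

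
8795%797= 28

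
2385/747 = 265/83 = 3.19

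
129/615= 43/205= 0.21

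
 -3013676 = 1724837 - 4738513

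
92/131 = 92/131 = 0.70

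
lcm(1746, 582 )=1746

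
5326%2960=2366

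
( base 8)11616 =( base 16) 138E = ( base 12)2a92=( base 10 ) 5006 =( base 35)431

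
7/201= 7/201 = 0.03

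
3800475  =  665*5715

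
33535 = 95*353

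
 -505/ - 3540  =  101/708 = 0.14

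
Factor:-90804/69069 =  - 188/143 = - 2^2 * 11^( - 1)*13^( - 1)*47^1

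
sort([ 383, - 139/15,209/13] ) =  [ - 139/15, 209/13,383]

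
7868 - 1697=6171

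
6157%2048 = 13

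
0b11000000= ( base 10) 192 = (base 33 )5r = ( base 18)AC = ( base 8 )300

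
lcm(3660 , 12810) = 25620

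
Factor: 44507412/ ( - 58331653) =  - 2^2 * 3^2 * 19^( - 1)*47^( - 1 )*83^( - 1)*787^( - 1) * 1236317^1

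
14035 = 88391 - 74356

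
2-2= 0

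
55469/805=68 + 729/805 = 68.91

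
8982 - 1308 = 7674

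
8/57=8/57 =0.14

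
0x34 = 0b110100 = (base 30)1m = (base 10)52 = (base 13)40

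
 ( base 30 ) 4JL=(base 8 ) 10137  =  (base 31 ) 4B6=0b1000001011111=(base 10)4191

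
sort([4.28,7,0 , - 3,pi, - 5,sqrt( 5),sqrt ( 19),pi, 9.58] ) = [ - 5, - 3,0, sqrt (5), pi,pi,  4.28, sqrt ( 19 ),7, 9.58]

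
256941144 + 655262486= 912203630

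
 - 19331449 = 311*( - 62159 )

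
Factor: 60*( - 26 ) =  - 1560 = -2^3 * 3^1*5^1*13^1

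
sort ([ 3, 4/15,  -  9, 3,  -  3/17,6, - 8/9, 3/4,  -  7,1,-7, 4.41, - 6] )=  [ - 9, - 7 , - 7, - 6,-8/9,-3/17,4/15,3/4,1 , 3,3,4.41,6] 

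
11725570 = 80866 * 145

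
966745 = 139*6955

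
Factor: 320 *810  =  2^7*3^4*5^2 = 259200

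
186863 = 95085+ 91778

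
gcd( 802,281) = 1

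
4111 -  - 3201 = 7312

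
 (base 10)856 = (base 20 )22g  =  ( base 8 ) 1530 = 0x358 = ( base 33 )PV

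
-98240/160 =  - 614 = -614.00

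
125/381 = 125/381 = 0.33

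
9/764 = 9/764 = 0.01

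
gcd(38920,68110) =9730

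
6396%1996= 408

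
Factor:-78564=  - 2^2*3^1*6547^1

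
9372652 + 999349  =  10372001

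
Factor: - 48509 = - 179^1*271^1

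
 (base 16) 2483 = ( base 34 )82v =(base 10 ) 9347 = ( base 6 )111135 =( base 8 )22203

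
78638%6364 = 2270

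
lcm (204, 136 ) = 408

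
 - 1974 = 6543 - 8517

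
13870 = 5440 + 8430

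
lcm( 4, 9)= 36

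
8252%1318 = 344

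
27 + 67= 94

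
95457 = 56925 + 38532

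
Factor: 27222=2^1 * 3^1*13^1*349^1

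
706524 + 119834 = 826358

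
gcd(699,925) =1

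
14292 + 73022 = 87314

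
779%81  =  50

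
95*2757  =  261915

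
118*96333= 11367294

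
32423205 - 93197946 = - 60774741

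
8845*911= 8057795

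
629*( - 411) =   -  258519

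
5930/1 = 5930 = 5930.00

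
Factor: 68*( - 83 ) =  - 5644=- 2^2*17^1 * 83^1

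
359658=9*39962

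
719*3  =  2157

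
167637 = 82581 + 85056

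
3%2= 1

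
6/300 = 1/50 =0.02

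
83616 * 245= 20485920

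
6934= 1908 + 5026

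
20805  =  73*285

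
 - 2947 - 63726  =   - 66673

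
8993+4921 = 13914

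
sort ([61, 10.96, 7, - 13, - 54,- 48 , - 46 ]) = [ - 54,-48 , - 46,  -  13,7, 10.96,61]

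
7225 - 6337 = 888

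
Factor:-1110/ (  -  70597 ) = 2^1 *3^1 * 5^1 * 37^1*227^ ( - 1) * 311^( - 1)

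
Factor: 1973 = 1973^1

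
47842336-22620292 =25222044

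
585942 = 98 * 5979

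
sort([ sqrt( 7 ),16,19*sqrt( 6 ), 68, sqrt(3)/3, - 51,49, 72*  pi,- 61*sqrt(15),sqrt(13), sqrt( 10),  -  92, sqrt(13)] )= [ - 61*sqrt( 15 ), -92, - 51, sqrt( 3)/3,sqrt(7), sqrt(10), sqrt( 13 ), sqrt(13) , 16, 19*sqrt( 6 ), 49, 68 , 72*pi ] 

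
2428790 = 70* 34697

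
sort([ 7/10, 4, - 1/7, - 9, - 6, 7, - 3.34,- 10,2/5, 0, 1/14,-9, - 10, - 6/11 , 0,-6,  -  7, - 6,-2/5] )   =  [ - 10, -10, - 9, - 9, - 7, - 6, - 6,  -  6,- 3.34, - 6/11, - 2/5, - 1/7, 0, 0, 1/14,2/5,7/10, 4, 7 ]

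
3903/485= 8 +23/485= 8.05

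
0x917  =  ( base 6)14435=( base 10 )2327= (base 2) 100100010111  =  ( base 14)BC3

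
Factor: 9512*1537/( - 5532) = -3654986/1383=- 2^1*3^( - 1)*29^2*41^1*53^1*461^( - 1)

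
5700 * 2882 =16427400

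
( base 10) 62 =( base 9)68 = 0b111110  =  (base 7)116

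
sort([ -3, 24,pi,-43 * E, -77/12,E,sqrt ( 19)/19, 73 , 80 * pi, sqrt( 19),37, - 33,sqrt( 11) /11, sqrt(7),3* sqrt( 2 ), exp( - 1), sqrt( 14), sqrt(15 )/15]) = [ - 43*E, - 33, - 77/12  , - 3, sqrt(19)/19, sqrt(  15) /15,sqrt (11)/11, exp( - 1 ), sqrt( 7 ),  E , pi,  sqrt( 14), 3*sqrt( 2),sqrt (19), 24,37, 73, 80*pi ] 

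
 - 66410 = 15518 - 81928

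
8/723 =8/723=   0.01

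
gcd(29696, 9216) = 1024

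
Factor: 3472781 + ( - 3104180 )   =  3^1*122867^1 = 368601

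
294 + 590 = 884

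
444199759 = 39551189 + 404648570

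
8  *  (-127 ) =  - 1016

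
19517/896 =19517/896 = 21.78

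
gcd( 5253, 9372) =3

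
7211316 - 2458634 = 4752682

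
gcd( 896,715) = 1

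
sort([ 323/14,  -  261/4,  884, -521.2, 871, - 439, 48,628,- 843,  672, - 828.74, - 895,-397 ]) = [-895, - 843 , - 828.74 , - 521.2, - 439 , - 397,  -  261/4,323/14 , 48,  628, 672, 871, 884] 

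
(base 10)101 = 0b1100101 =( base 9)122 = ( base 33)32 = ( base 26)3n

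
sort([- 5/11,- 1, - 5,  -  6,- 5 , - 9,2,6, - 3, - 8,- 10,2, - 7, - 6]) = [ - 10, - 9,  -  8 , - 7, - 6,- 6, - 5,- 5,  -  3,-1,- 5/11, 2,2 , 6] 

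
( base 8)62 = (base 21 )28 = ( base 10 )50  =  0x32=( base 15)35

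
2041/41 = 49 + 32/41= 49.78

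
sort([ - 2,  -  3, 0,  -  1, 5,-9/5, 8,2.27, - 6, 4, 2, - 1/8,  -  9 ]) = [  -  9, - 6,-3,-2, - 9/5, - 1,-1/8, 0,2, 2.27, 4, 5, 8 ] 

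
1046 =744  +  302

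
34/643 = 34/643= 0.05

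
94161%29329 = 6174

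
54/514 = 27/257 = 0.11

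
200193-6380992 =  - 6180799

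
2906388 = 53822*54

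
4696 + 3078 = 7774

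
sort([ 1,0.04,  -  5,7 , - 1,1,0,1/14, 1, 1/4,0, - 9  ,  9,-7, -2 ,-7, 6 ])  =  [ - 9, - 7, - 7 , - 5, - 2,-1, 0,0, 0.04 , 1/14, 1/4, 1,1, 1 , 6,7 , 9 ] 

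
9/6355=9/6355 = 0.00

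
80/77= 80/77 = 1.04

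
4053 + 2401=6454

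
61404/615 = 99 + 173/205 = 99.84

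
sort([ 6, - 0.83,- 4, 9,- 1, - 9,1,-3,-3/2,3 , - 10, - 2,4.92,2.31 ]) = [  -  10,-9, - 4,-3,-2,  -  3/2,-1, - 0.83, 1 , 2.31,3,4.92, 6, 9]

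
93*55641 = 5174613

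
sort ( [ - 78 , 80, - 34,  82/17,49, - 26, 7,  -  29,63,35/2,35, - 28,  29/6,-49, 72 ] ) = [ - 78 , - 49 , - 34 , - 29, - 28, - 26, 82/17,29/6, 7,  35/2,35 , 49 , 63,72, 80]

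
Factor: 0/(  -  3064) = 0= 0^1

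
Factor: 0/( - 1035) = 0^1 =0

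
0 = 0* ( - 50)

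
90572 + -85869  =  4703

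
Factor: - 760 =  - 2^3*5^1*19^1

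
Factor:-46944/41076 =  - 8/7=-2^3*7^( - 1)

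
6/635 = 6/635  =  0.01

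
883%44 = 3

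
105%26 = 1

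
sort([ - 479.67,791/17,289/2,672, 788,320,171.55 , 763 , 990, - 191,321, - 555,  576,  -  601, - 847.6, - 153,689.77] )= [ - 847.6, - 601, -555, - 479.67, - 191, - 153,791/17 , 289/2, 171.55, 320,  321, 576,  672, 689.77, 763, 788,990] 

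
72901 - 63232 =9669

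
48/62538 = 8/10423 = 0.00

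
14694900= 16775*876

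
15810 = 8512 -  - 7298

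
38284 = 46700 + -8416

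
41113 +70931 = 112044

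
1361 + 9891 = 11252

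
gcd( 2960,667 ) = 1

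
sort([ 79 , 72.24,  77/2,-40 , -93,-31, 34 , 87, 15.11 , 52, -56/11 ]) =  [-93, - 40, - 31, - 56/11, 15.11,34,77/2, 52 , 72.24,79,87] 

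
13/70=13/70 = 0.19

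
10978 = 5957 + 5021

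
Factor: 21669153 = 3^1*11^1*137^1*4793^1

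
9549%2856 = 981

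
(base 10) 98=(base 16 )62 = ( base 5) 343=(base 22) 4A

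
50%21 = 8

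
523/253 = 2 + 17/253=2.07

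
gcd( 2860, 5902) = 26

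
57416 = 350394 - 292978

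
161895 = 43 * 3765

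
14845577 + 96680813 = 111526390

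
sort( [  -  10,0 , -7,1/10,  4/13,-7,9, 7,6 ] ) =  [ - 10,-7,  -  7,  0,1/10,4/13,  6,  7,  9 ]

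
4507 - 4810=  - 303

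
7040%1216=960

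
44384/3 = 14794+2/3 = 14794.67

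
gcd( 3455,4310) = 5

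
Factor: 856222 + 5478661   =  577^1*10979^1 = 6334883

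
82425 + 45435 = 127860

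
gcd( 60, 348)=12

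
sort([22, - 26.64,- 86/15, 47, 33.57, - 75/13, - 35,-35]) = [ - 35, - 35 ,-26.64,-75/13,  -  86/15, 22, 33.57, 47 ] 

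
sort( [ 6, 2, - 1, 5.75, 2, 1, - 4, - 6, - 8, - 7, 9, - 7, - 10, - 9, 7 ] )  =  [-10,-9, - 8, - 7, - 7, - 6, - 4 ,-1,1, 2, 2, 5.75,6, 7, 9]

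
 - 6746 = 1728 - 8474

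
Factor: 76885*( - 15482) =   -  2^1*5^1*7741^1 * 15377^1  =  - 1190333570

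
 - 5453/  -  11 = 5453/11  =  495.73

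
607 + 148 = 755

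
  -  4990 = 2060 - 7050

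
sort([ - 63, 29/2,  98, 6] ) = [-63, 6, 29/2, 98]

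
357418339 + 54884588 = 412302927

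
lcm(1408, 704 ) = 1408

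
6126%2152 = 1822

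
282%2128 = 282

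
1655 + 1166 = 2821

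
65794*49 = 3223906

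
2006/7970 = 1003/3985 = 0.25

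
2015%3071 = 2015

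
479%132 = 83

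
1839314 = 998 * 1843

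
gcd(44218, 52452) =2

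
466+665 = 1131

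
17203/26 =17203/26 = 661.65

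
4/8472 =1/2118 = 0.00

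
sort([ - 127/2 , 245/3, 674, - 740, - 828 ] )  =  [-828, - 740, - 127/2, 245/3,674]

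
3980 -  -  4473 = 8453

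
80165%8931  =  8717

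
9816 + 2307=12123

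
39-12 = 27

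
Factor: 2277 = 3^2*11^1*23^1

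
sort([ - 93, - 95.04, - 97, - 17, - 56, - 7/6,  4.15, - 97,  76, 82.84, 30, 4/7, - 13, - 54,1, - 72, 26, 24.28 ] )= [ - 97, - 97, - 95.04, - 93, - 72, - 56, - 54, - 17,- 13, - 7/6, 4/7, 1 , 4.15, 24.28, 26,30, 76,82.84]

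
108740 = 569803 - 461063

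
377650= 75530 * 5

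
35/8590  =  7/1718= 0.00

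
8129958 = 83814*97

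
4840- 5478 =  - 638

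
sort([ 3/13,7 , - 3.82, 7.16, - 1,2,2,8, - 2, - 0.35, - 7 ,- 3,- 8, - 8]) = [ - 8, - 8, - 7, - 3.82, - 3, - 2, - 1, - 0.35, 3/13, 2,2,7,  7.16, 8]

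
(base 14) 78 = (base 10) 106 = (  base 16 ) 6a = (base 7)211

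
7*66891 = 468237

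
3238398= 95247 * 34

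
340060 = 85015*4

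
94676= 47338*2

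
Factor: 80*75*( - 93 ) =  - 2^4*3^2* 5^3*31^1 = -558000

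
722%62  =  40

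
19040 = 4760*4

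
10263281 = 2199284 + 8063997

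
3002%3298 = 3002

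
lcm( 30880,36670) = 586720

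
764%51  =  50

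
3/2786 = 3/2786 = 0.00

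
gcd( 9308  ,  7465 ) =1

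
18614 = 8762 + 9852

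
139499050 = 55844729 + 83654321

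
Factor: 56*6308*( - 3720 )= - 1314082560= - 2^8*3^1*5^1*7^1*19^1*31^1*83^1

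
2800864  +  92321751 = 95122615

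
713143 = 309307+403836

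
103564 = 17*6092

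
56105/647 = 86 + 463/647 = 86.72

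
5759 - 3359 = 2400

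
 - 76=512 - 588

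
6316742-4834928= 1481814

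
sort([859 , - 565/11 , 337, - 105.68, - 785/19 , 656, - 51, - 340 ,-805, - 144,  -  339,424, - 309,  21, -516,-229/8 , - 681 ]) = [ - 805, - 681, - 516, - 340, - 339,-309,-144, - 105.68, - 565/11,-51, - 785/19, - 229/8,21 , 337 , 424,656,859 ]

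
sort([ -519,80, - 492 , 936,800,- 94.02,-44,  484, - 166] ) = [ - 519, - 492, - 166, - 94.02, - 44, 80, 484, 800,  936] 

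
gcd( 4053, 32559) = 3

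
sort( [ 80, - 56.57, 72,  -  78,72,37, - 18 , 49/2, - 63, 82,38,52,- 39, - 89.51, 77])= [ - 89.51, - 78, - 63 , - 56.57, - 39, - 18,49/2, 37,  38, 52, 72, 72, 77 , 80,82]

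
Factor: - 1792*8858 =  - 15873536 = -  2^9 * 7^1*43^1*103^1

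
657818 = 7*93974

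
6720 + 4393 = 11113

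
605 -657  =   - 52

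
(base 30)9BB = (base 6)103025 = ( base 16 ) 20f9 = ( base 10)8441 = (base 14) 310d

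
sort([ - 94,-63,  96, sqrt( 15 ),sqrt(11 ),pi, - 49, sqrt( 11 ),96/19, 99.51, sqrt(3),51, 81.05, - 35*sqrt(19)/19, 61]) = [-94, - 63,-49 , - 35*sqrt( 19) /19,  sqrt(3 ),pi, sqrt( 11),  sqrt( 11), sqrt( 15 ),96/19,51, 61 , 81.05, 96,  99.51]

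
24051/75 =8017/25=320.68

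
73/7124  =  73/7124  =  0.01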